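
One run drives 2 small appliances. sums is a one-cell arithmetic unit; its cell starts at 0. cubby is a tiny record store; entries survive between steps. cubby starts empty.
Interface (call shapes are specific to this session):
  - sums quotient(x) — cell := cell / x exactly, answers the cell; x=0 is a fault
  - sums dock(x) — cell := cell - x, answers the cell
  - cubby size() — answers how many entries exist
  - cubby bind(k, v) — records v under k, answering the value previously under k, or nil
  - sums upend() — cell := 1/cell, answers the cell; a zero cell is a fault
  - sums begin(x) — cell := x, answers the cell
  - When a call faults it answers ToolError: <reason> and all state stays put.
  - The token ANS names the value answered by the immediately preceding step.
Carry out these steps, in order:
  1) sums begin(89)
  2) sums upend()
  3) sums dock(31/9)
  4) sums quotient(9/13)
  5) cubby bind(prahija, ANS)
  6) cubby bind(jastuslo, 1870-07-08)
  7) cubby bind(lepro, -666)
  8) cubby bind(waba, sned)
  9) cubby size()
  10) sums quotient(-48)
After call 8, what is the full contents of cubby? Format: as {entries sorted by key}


Answer: {jastuslo=1870-07-08, lepro=-666, prahija=-35750/7209, waba=sned}

Derivation:
==> sums begin(x='89')
<== 89
==> sums upend()
<== 1/89
==> sums dock(x='31/9')
<== -2750/801
==> sums quotient(x='9/13')
<== -35750/7209
==> cubby bind(k='prahija', v='ANS')
<== nil
==> cubby bind(k='jastuslo', v='1870-07-08')
<== nil
==> cubby bind(k='lepro', v='-666')
<== nil
==> cubby bind(k='waba', v='sned')
<== nil
==> cubby size()
<== 4
==> sums quotient(x='-48')
<== 17875/173016


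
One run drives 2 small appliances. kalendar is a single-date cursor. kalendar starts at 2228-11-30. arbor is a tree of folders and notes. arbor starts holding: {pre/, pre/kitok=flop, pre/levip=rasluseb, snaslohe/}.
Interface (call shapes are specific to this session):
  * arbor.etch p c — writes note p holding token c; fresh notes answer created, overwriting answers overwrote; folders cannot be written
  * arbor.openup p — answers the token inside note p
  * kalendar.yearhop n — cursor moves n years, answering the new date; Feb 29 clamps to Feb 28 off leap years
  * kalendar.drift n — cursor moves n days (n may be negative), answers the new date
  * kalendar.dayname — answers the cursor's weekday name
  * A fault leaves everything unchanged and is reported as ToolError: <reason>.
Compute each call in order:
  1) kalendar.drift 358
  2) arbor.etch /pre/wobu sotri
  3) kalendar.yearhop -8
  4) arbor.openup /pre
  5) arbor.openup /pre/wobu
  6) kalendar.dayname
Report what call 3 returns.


Answer: 2221-11-23

Derivation:
// 1. drift(n=358) ~> 2229-11-23
// 2. etch(p=/pre/wobu, c=sotri) ~> created
// 3. yearhop(n=-8) ~> 2221-11-23
// 4. openup(p=/pre) ~> ToolError: is a directory
// 5. openup(p=/pre/wobu) ~> sotri
// 6. dayname() ~> Friday


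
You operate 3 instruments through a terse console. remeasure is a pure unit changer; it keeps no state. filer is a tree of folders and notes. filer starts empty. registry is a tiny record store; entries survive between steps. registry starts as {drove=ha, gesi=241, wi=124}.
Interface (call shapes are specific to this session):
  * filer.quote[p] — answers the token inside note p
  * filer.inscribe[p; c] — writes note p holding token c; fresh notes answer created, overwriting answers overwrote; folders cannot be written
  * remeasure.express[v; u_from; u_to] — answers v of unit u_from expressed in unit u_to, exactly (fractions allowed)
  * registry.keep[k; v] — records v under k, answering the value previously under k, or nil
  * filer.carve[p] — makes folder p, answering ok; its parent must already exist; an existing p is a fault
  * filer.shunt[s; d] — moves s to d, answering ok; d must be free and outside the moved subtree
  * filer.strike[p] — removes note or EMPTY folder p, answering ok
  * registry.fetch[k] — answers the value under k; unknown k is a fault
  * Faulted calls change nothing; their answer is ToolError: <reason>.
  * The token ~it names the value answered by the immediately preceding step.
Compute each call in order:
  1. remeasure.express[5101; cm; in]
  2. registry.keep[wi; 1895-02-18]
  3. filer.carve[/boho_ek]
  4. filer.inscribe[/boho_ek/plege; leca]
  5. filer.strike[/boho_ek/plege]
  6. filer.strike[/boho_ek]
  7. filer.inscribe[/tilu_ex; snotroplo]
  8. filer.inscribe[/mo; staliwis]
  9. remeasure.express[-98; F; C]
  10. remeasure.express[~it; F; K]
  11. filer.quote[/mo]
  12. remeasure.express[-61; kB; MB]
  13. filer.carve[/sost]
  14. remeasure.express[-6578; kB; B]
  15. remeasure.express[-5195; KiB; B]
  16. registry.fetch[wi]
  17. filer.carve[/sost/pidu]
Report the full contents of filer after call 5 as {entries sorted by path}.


// remeasure.express(v=5101, u_from=cm, u_to=in) => 255050/127
// registry.keep(k=wi, v=1895-02-18) => 124
// filer.carve(p=/boho_ek) => ok
// filer.inscribe(p=/boho_ek/plege, c=leca) => created
// filer.strike(p=/boho_ek/plege) => ok
// filer.strike(p=/boho_ek) => ok
// filer.inscribe(p=/tilu_ex, c=snotroplo) => created
// filer.inscribe(p=/mo, c=staliwis) => created
// remeasure.express(v=-98, u_from=F, u_to=C) => -650/9
// remeasure.express(v=~it, u_from=F, u_to=K) => 348703/1620
// filer.quote(p=/mo) => staliwis
// remeasure.express(v=-61, u_from=kB, u_to=MB) => -61/1000
// filer.carve(p=/sost) => ok
// remeasure.express(v=-6578, u_from=kB, u_to=B) => -6578000
// remeasure.express(v=-5195, u_from=KiB, u_to=B) => -5319680
// registry.fetch(k=wi) => 1895-02-18
// filer.carve(p=/sost/pidu) => ok

Answer: {boho_ek/}


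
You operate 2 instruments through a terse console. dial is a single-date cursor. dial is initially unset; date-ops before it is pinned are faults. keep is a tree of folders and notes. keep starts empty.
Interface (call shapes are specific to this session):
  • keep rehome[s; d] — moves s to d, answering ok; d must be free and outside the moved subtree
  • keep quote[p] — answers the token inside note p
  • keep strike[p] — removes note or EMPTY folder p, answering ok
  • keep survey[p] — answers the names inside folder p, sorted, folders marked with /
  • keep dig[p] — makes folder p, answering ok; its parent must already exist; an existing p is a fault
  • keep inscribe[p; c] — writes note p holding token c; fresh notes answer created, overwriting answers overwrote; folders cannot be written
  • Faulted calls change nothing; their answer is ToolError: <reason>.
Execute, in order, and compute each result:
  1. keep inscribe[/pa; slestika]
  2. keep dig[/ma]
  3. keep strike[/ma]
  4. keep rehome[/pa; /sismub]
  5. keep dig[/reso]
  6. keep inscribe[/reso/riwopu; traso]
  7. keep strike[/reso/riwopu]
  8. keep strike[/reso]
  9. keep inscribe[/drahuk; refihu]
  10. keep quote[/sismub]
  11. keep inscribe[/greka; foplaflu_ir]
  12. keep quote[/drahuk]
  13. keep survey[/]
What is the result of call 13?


Using keep inscribe using /pa, slestika: created.
I call keep dig using /ma, yielding ok.
I use keep strike using /ma, which returns ok.
I invoke keep rehome using /pa, /sismub, yielding ok.
Next I call keep dig using /reso, — result: ok.
I try keep inscribe using /reso/riwopu, traso, and get created.
I run keep strike using /reso/riwopu, → ok.
Using keep strike using /reso, yielding ok.
I try keep inscribe using /drahuk, refihu, — result: created.
I try keep quote using /sismub, and get slestika.
I use keep inscribe using /greka, foplaflu_ir, and see created.
I call keep quote using /drahuk, and see refihu.
I invoke keep survey using /, yielding [drahuk, greka, sismub].

Answer: [drahuk, greka, sismub]


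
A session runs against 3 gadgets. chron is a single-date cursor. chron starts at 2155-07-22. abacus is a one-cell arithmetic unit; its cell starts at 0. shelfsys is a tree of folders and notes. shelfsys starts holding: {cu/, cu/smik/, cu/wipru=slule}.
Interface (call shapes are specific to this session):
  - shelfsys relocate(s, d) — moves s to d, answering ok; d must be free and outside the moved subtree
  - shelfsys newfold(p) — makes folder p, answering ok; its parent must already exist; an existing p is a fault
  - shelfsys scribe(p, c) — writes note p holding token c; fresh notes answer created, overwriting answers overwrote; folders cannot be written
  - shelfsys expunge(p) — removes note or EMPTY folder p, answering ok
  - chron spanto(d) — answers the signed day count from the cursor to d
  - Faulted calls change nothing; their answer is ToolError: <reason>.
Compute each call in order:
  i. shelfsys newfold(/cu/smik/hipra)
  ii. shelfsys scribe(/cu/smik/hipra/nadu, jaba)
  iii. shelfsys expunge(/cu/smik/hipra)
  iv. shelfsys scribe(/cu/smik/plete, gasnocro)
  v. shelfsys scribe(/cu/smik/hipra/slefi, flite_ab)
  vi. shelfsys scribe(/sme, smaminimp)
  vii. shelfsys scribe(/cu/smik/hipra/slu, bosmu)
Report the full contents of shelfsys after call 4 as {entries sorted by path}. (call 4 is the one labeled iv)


Do: shelfsys newfold[p→/cu/smik/hipra]
See: ok
Do: shelfsys scribe[p→/cu/smik/hipra/nadu; c→jaba]
See: created
Do: shelfsys expunge[p→/cu/smik/hipra]
See: ToolError: not empty
Do: shelfsys scribe[p→/cu/smik/plete; c→gasnocro]
See: created
Do: shelfsys scribe[p→/cu/smik/hipra/slefi; c→flite_ab]
See: created
Do: shelfsys scribe[p→/sme; c→smaminimp]
See: created
Do: shelfsys scribe[p→/cu/smik/hipra/slu; c→bosmu]
See: created

Answer: {cu/, cu/smik/, cu/smik/hipra/, cu/smik/hipra/nadu=jaba, cu/smik/plete=gasnocro, cu/wipru=slule}


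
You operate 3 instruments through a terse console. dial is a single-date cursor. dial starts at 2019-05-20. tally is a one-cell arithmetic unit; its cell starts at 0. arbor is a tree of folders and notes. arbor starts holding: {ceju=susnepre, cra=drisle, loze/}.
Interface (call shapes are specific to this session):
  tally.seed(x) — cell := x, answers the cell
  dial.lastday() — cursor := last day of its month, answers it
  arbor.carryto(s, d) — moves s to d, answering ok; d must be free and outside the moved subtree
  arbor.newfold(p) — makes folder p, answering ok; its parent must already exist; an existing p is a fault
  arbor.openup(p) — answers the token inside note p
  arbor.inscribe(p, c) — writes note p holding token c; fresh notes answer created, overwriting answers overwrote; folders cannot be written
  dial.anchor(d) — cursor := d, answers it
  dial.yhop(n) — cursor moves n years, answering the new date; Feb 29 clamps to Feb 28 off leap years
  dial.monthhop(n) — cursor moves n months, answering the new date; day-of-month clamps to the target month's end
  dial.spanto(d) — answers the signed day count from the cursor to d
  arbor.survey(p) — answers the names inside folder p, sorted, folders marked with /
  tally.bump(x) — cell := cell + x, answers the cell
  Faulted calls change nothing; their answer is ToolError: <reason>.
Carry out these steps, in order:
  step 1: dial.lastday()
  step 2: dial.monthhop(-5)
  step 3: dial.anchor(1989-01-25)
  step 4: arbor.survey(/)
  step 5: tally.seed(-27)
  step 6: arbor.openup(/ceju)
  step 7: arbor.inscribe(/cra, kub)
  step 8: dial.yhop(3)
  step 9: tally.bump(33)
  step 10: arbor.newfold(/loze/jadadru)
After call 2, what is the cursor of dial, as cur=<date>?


Answer: cur=2018-12-31

Derivation:
CALL dial.lastday[]
RET  2019-05-31
CALL dial.monthhop[n: -5]
RET  2018-12-31
CALL dial.anchor[d: 1989-01-25]
RET  1989-01-25
CALL arbor.survey[p: /]
RET  [ceju, cra, loze/]
CALL tally.seed[x: -27]
RET  -27
CALL arbor.openup[p: /ceju]
RET  susnepre
CALL arbor.inscribe[p: /cra; c: kub]
RET  overwrote
CALL dial.yhop[n: 3]
RET  1992-01-25
CALL tally.bump[x: 33]
RET  6
CALL arbor.newfold[p: /loze/jadadru]
RET  ok


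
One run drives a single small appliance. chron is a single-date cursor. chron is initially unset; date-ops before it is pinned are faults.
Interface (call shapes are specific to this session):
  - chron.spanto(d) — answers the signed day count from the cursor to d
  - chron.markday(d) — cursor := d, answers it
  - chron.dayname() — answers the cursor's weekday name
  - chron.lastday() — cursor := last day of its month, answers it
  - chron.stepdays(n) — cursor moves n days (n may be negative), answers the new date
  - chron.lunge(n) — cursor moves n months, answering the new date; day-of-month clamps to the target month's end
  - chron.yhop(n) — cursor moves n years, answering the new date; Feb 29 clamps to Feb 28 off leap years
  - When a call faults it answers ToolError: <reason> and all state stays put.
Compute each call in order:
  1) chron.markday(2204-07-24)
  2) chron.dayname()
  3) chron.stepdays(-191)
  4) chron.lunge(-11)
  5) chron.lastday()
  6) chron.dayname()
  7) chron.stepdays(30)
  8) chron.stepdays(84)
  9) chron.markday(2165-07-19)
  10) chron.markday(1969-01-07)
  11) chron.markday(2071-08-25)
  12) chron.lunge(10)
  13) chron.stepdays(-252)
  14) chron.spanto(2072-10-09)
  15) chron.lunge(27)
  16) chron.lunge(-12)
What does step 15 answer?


Answer: 2074-01-17

Derivation:
Invoking chron.markday(d→2204-07-24): 2204-07-24.
I use chron.dayname(), → Tuesday.
Using chron.stepdays(n→-191): 2204-01-15.
I run chron.lunge(n→-11), yielding 2203-02-15.
I invoke chron.lastday: 2203-02-28.
I run chron.dayname, and get Monday.
I use chron.stepdays(n→30), and see 2203-03-30.
Then chron.stepdays(n→84), and see 2203-06-22.
Calling chron.markday(d→2165-07-19), — result: 2165-07-19.
Invoking chron.markday(d→1969-01-07), and get 1969-01-07.
I try chron.markday(d→2071-08-25), giving 2071-08-25.
Invoking chron.lunge(n→10), → 2072-06-25.
Invoking chron.stepdays(n→-252), yielding 2071-10-17.
Using chron.spanto(d→2072-10-09): 358.
I call chron.lunge(n→27), and get 2074-01-17.
I invoke chron.lunge(n→-12), and observe 2073-01-17.


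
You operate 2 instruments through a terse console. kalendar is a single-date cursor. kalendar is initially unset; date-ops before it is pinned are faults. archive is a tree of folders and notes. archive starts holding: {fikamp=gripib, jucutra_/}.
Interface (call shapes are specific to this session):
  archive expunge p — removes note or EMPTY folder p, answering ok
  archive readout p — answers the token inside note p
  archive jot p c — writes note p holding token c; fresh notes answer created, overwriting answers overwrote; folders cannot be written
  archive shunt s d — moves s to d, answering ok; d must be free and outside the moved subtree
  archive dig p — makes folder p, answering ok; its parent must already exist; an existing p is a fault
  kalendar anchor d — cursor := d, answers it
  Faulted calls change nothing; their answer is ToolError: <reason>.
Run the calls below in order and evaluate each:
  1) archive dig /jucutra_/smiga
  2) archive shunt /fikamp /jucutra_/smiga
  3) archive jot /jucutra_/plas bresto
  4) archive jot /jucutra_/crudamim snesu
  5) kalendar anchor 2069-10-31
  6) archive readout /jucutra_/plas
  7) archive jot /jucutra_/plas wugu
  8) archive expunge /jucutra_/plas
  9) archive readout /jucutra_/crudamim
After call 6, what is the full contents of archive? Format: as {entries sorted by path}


Answer: {fikamp=gripib, jucutra_/, jucutra_/crudamim=snesu, jucutra_/plas=bresto, jucutra_/smiga/}

Derivation:
Do: archive dig[p=/jucutra_/smiga]
See: ok
Do: archive shunt[s=/fikamp; d=/jucutra_/smiga]
See: ToolError: exists
Do: archive jot[p=/jucutra_/plas; c=bresto]
See: created
Do: archive jot[p=/jucutra_/crudamim; c=snesu]
See: created
Do: kalendar anchor[d=2069-10-31]
See: 2069-10-31
Do: archive readout[p=/jucutra_/plas]
See: bresto
Do: archive jot[p=/jucutra_/plas; c=wugu]
See: overwrote
Do: archive expunge[p=/jucutra_/plas]
See: ok
Do: archive readout[p=/jucutra_/crudamim]
See: snesu


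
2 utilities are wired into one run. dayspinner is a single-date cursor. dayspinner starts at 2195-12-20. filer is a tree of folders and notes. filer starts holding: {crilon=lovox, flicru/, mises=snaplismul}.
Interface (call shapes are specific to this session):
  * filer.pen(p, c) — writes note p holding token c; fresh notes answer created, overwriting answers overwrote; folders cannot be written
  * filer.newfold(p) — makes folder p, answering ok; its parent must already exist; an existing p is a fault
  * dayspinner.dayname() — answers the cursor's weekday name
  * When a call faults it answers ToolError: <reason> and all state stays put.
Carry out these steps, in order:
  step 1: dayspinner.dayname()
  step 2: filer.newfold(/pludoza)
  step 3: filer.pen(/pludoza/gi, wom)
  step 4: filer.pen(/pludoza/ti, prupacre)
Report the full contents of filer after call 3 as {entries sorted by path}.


Act: dayspinner.dayname[]
Obs: Sunday
Act: filer.newfold[/pludoza]
Obs: ok
Act: filer.pen[/pludoza/gi; wom]
Obs: created
Act: filer.pen[/pludoza/ti; prupacre]
Obs: created

Answer: {crilon=lovox, flicru/, mises=snaplismul, pludoza/, pludoza/gi=wom}


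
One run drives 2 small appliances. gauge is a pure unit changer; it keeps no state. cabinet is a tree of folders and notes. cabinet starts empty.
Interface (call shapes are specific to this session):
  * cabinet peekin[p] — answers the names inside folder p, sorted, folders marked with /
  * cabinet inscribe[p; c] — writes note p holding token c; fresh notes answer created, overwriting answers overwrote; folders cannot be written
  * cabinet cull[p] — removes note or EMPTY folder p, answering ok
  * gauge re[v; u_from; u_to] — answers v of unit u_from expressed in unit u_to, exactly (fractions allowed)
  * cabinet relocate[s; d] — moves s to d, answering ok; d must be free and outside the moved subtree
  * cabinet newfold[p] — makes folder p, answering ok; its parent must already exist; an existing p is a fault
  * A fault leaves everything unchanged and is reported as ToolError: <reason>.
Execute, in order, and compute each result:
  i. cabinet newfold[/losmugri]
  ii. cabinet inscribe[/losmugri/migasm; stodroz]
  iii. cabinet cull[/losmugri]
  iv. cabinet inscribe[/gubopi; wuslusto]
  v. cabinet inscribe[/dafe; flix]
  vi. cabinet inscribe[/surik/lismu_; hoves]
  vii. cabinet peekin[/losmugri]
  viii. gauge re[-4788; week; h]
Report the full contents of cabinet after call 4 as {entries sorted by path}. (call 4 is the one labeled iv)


Answer: {gubopi=wuslusto, losmugri/, losmugri/migasm=stodroz}

Derivation:
Act: cabinet newfold[p='/losmugri']
Obs: ok
Act: cabinet inscribe[p='/losmugri/migasm'; c='stodroz']
Obs: created
Act: cabinet cull[p='/losmugri']
Obs: ToolError: not empty
Act: cabinet inscribe[p='/gubopi'; c='wuslusto']
Obs: created
Act: cabinet inscribe[p='/dafe'; c='flix']
Obs: created
Act: cabinet inscribe[p='/surik/lismu_'; c='hoves']
Obs: ToolError: no parent
Act: cabinet peekin[p='/losmugri']
Obs: [migasm]
Act: gauge re[v='-4788'; u_from='week'; u_to='h']
Obs: -804384


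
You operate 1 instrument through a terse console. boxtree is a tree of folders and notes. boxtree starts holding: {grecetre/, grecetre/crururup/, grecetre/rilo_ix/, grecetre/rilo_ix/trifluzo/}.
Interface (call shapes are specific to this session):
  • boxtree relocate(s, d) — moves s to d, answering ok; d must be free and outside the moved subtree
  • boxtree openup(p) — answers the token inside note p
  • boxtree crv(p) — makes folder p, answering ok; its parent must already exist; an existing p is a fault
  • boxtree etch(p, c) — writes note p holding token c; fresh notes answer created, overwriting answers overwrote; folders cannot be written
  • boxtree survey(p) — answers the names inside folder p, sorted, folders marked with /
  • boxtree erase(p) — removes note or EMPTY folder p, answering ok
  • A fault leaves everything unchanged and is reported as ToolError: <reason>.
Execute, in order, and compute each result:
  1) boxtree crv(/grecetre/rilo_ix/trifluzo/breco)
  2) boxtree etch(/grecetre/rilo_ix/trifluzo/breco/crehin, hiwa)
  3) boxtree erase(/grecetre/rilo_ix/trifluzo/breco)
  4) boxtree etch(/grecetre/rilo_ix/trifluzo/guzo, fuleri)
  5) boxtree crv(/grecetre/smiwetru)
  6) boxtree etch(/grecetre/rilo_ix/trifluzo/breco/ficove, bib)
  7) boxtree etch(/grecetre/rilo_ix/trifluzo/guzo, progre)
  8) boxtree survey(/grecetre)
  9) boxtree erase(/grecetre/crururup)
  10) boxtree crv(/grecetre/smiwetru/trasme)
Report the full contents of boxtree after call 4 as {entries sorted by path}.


> boxtree crv p='/grecetre/rilo_ix/trifluzo/breco'
= ok
> boxtree etch p='/grecetre/rilo_ix/trifluzo/breco/crehin' c='hiwa'
= created
> boxtree erase p='/grecetre/rilo_ix/trifluzo/breco'
= ToolError: not empty
> boxtree etch p='/grecetre/rilo_ix/trifluzo/guzo' c='fuleri'
= created
> boxtree crv p='/grecetre/smiwetru'
= ok
> boxtree etch p='/grecetre/rilo_ix/trifluzo/breco/ficove' c='bib'
= created
> boxtree etch p='/grecetre/rilo_ix/trifluzo/guzo' c='progre'
= overwrote
> boxtree survey p='/grecetre'
= [crururup/, rilo_ix/, smiwetru/]
> boxtree erase p='/grecetre/crururup'
= ok
> boxtree crv p='/grecetre/smiwetru/trasme'
= ok

Answer: {grecetre/, grecetre/crururup/, grecetre/rilo_ix/, grecetre/rilo_ix/trifluzo/, grecetre/rilo_ix/trifluzo/breco/, grecetre/rilo_ix/trifluzo/breco/crehin=hiwa, grecetre/rilo_ix/trifluzo/guzo=fuleri}


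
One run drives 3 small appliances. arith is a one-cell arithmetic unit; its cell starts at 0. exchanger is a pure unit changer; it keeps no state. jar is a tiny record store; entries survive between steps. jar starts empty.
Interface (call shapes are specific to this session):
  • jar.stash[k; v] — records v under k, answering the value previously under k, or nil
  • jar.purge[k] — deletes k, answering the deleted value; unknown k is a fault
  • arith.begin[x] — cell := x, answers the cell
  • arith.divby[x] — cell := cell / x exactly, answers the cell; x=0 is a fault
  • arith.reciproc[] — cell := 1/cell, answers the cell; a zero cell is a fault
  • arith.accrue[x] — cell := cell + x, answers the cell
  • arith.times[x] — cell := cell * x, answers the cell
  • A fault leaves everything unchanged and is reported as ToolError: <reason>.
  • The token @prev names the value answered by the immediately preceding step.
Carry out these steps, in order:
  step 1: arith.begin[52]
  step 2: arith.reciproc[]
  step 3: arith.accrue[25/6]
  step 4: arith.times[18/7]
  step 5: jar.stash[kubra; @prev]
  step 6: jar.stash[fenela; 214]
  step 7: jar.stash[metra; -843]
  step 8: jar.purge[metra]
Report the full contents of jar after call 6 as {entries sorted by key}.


I try arith.begin with x: 52, giving 52.
I run arith.reciproc(), and see 1/52.
I try arith.accrue with x: 25/6, — result: 653/156.
Next I call arith.times with x: 18/7, which returns 1959/182.
Then jar.stash with k: kubra, v: @prev, — result: nil.
I use jar.stash with k: fenela, v: 214, and see nil.
I invoke jar.stash with k: metra, v: -843, — result: nil.
I call jar.purge with k: metra, and see -843.

Answer: {fenela=214, kubra=1959/182}


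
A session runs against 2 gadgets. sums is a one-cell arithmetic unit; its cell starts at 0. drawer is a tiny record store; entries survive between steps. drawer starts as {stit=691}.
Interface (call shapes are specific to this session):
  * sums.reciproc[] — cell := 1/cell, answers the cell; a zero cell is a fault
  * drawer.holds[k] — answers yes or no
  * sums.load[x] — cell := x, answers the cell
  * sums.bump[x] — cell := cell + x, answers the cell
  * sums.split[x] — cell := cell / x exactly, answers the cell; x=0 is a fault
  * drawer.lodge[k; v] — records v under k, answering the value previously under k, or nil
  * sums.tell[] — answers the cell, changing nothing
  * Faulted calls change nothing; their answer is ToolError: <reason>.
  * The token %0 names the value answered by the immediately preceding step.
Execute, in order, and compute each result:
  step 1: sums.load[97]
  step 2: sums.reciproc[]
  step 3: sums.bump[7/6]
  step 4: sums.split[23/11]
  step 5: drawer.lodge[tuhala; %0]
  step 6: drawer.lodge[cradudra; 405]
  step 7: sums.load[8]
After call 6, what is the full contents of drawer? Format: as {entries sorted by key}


Answer: {cradudra=405, stit=691, tuhala=7535/13386}

Derivation:
==> load(x=97)
<== 97
==> reciproc()
<== 1/97
==> bump(x=7/6)
<== 685/582
==> split(x=23/11)
<== 7535/13386
==> lodge(k=tuhala, v=%0)
<== nil
==> lodge(k=cradudra, v=405)
<== nil
==> load(x=8)
<== 8


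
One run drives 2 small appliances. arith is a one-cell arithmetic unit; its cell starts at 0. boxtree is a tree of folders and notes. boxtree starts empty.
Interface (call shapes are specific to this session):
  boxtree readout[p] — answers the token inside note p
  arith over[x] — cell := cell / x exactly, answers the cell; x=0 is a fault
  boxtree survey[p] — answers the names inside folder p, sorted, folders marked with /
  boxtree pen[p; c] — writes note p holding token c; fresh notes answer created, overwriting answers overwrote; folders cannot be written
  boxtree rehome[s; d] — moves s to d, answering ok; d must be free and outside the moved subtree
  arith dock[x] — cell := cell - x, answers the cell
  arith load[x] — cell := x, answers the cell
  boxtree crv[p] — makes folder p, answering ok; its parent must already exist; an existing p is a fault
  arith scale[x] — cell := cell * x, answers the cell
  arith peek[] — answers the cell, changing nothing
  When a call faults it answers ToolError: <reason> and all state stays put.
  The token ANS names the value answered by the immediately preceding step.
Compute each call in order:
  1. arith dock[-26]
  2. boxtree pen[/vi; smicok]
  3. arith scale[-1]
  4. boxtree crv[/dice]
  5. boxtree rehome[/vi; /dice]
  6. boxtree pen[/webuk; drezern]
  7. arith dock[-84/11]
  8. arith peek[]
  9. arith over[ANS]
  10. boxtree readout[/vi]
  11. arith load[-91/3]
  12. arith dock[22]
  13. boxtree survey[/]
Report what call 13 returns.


Answer: [dice/, vi, webuk]

Derivation:
Next I call arith dock on x='-26', giving 26.
I use boxtree pen on p='/vi', c='smicok', yielding created.
Then arith scale on x='-1', and get -26.
I call boxtree crv on p='/dice', and observe ok.
I use boxtree rehome on s='/vi', d='/dice', yielding ToolError: exists.
Then boxtree pen on p='/webuk', c='drezern', — result: created.
Then arith dock on x='-84/11': -202/11.
I invoke arith peek(), giving -202/11.
I use arith over on x='ANS', → 1.
I run boxtree readout on p='/vi', and observe smicok.
Using arith load on x='-91/3': -91/3.
I call arith dock on x='22', → -157/3.
I call boxtree survey on p='/', — result: [dice/, vi, webuk].


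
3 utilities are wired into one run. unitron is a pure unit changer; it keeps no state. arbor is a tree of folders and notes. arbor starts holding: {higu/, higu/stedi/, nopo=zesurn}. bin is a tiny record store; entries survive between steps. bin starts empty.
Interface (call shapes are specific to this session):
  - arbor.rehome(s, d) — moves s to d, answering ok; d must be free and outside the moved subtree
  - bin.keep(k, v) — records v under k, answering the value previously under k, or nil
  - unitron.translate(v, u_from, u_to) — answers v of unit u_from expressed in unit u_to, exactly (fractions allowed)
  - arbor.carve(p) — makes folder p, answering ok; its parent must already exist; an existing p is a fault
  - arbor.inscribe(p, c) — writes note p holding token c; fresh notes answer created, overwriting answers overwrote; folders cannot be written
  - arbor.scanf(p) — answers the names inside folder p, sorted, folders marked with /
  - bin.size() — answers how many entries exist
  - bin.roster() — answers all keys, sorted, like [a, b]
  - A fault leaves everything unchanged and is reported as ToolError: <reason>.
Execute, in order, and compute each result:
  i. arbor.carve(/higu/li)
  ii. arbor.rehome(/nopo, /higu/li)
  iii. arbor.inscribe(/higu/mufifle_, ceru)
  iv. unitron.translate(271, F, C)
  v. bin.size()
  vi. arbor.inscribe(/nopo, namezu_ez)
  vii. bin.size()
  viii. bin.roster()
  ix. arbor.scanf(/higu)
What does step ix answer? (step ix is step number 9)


Act: arbor.carve[p: /higu/li]
Obs: ok
Act: arbor.rehome[s: /nopo; d: /higu/li]
Obs: ToolError: exists
Act: arbor.inscribe[p: /higu/mufifle_; c: ceru]
Obs: created
Act: unitron.translate[v: 271; u_from: F; u_to: C]
Obs: 1195/9
Act: bin.size[]
Obs: 0
Act: arbor.inscribe[p: /nopo; c: namezu_ez]
Obs: overwrote
Act: bin.size[]
Obs: 0
Act: bin.roster[]
Obs: []
Act: arbor.scanf[p: /higu]
Obs: [li/, mufifle_, stedi/]

Answer: [li/, mufifle_, stedi/]


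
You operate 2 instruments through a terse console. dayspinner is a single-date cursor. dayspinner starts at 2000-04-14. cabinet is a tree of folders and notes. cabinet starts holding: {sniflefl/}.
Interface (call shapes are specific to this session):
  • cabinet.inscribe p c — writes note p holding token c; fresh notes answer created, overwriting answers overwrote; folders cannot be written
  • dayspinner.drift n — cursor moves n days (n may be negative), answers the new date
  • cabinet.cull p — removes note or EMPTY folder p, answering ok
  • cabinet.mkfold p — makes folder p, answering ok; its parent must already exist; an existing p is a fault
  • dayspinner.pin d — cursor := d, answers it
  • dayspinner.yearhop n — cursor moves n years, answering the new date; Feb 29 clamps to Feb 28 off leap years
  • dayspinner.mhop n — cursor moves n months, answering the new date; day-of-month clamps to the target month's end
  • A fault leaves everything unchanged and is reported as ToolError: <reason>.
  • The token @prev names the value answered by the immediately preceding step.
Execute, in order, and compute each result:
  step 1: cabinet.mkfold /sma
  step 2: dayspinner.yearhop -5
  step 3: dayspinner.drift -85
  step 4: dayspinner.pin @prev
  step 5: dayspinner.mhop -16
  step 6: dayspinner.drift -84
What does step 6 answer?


CALL cabinet.mkfold[p=/sma]
RET  ok
CALL dayspinner.yearhop[n=-5]
RET  1995-04-14
CALL dayspinner.drift[n=-85]
RET  1995-01-19
CALL dayspinner.pin[d=@prev]
RET  1995-01-19
CALL dayspinner.mhop[n=-16]
RET  1993-09-19
CALL dayspinner.drift[n=-84]
RET  1993-06-27

Answer: 1993-06-27


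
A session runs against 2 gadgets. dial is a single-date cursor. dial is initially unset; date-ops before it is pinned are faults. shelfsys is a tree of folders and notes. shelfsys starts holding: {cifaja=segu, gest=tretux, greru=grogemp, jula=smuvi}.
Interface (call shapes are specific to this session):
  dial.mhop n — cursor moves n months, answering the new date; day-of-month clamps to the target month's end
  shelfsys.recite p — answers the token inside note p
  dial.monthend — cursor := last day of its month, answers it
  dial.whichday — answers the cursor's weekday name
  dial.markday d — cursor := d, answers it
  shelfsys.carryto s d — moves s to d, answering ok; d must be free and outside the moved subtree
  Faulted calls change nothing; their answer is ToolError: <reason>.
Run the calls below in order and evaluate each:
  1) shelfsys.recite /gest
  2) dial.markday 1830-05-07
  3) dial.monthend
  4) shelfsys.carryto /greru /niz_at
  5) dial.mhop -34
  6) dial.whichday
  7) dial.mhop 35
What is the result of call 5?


Step: shelfsys.recite[p: /gest]
Result: tretux
Step: dial.markday[d: 1830-05-07]
Result: 1830-05-07
Step: dial.monthend[]
Result: 1830-05-31
Step: shelfsys.carryto[s: /greru; d: /niz_at]
Result: ok
Step: dial.mhop[n: -34]
Result: 1827-07-31
Step: dial.whichday[]
Result: Tuesday
Step: dial.mhop[n: 35]
Result: 1830-06-30

Answer: 1827-07-31


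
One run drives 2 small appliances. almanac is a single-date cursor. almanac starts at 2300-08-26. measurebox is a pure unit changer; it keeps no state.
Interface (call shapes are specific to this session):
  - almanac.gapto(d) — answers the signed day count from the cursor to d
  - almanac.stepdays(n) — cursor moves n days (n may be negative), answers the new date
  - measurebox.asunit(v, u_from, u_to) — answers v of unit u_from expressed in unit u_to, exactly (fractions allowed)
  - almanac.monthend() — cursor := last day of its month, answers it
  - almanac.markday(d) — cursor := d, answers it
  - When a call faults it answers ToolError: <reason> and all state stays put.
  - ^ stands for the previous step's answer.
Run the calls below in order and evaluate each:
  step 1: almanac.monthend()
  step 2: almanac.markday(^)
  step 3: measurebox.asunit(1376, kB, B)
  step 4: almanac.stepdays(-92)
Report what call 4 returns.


[in] almanac.monthend
  2300-08-31
[in] almanac.markday d: ^
  2300-08-31
[in] measurebox.asunit v: 1376 u_from: kB u_to: B
  1376000
[in] almanac.stepdays n: -92
  2300-05-31

Answer: 2300-05-31


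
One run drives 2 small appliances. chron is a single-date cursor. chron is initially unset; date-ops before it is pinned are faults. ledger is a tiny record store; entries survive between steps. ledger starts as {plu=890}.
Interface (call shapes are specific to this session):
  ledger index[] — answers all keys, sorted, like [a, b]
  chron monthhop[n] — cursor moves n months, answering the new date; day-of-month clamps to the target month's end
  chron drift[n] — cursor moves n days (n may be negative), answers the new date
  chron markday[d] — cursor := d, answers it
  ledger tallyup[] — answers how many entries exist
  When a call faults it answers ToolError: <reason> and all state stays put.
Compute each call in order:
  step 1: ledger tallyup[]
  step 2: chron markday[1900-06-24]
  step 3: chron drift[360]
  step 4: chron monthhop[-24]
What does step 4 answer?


// ledger tallyup() : 1
// chron markday(d=1900-06-24) : 1900-06-24
// chron drift(n=360) : 1901-06-19
// chron monthhop(n=-24) : 1899-06-19

Answer: 1899-06-19


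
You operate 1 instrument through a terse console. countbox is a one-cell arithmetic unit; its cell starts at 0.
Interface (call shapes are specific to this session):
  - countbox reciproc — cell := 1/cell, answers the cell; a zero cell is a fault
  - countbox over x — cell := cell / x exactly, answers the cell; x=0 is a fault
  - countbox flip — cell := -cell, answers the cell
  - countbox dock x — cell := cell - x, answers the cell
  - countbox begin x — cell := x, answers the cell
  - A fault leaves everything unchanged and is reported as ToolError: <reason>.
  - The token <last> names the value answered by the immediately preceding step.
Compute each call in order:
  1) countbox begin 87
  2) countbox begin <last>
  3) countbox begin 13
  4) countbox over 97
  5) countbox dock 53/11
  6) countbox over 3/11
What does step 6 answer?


CALL countbox begin[x=87]
RET  87
CALL countbox begin[x=<last>]
RET  87
CALL countbox begin[x=13]
RET  13
CALL countbox over[x=97]
RET  13/97
CALL countbox dock[x=53/11]
RET  -4998/1067
CALL countbox over[x=3/11]
RET  -1666/97

Answer: -1666/97


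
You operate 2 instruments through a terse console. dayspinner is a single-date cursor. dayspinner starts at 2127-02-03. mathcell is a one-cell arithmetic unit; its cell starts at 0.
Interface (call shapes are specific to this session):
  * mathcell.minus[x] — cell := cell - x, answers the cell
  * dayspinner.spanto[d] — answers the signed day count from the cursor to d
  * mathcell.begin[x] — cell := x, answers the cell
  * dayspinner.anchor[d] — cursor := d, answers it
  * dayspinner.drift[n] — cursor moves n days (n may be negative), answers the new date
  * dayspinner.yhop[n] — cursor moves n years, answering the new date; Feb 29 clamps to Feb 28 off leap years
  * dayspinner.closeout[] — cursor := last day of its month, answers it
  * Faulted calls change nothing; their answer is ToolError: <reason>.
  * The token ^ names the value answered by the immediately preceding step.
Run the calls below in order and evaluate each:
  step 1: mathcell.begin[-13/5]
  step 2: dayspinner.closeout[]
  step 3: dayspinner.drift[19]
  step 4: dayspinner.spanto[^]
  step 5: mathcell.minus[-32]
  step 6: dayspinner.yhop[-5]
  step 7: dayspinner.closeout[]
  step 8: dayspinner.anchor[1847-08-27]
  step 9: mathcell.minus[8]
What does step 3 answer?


I run mathcell.begin passing x→-13/5, yielding -13/5.
I use dayspinner.closeout: 2127-02-28.
Now I run dayspinner.drift passing n→19, which returns 2127-03-19.
I run dayspinner.spanto passing d→^, giving 0.
Then mathcell.minus passing x→-32, and get 147/5.
I invoke dayspinner.yhop passing n→-5, and observe 2122-03-19.
Then dayspinner.closeout, yielding 2122-03-31.
Then dayspinner.anchor passing d→1847-08-27: 1847-08-27.
Now I run mathcell.minus passing x→8, giving 107/5.

Answer: 2127-03-19


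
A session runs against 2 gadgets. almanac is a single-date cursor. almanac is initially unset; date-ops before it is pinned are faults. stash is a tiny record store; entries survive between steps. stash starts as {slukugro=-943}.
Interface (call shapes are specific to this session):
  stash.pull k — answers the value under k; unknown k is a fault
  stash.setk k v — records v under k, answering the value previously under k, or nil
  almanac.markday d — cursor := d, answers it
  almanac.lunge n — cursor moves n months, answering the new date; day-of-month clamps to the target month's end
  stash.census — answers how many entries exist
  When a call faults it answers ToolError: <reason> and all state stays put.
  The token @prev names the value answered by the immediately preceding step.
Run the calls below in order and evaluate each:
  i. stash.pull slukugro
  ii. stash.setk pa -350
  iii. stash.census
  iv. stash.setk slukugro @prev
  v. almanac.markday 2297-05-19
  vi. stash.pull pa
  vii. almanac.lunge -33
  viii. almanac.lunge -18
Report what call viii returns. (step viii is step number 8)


Answer: 2293-02-19

Derivation:
$ stash.pull k: slukugro
  -943
$ stash.setk k: pa v: -350
  nil
$ stash.census
  2
$ stash.setk k: slukugro v: @prev
  -943
$ almanac.markday d: 2297-05-19
  2297-05-19
$ stash.pull k: pa
  -350
$ almanac.lunge n: -33
  2294-08-19
$ almanac.lunge n: -18
  2293-02-19


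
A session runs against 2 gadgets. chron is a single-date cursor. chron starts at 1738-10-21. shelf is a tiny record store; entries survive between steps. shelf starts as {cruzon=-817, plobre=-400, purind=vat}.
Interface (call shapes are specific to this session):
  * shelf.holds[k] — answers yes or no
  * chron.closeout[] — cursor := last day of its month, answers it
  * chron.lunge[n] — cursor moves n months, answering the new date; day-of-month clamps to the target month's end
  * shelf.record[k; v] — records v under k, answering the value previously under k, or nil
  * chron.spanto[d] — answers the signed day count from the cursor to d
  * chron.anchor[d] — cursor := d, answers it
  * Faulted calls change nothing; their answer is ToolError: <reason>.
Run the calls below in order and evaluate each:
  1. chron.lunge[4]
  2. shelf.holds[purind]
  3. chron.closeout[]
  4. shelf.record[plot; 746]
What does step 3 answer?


==> lunge(n→4)
<== 1739-02-21
==> holds(k→purind)
<== yes
==> closeout()
<== 1739-02-28
==> record(k→plot, v→746)
<== nil

Answer: 1739-02-28


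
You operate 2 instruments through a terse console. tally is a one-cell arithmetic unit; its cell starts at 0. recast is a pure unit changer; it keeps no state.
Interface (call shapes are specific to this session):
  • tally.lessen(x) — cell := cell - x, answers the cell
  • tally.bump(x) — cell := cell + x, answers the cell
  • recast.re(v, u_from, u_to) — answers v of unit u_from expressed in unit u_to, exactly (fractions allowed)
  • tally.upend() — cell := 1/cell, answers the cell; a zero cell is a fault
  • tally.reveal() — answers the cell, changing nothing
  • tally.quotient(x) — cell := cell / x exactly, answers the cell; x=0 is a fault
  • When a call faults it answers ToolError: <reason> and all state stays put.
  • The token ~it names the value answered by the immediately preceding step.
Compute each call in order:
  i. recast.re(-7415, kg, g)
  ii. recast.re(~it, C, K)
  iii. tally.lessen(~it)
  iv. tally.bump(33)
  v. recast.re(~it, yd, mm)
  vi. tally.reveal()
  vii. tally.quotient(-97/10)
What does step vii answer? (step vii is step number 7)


Answer: -148295197/194

Derivation:
·→ re(v=-7415, u_from=kg, u_to=g)
·← -7415000
·→ re(v=~it, u_from=C, u_to=K)
·← -148294537/20
·→ lessen(x=~it)
·← 148294537/20
·→ bump(x=33)
·← 148295197/20
·→ re(v=~it, u_from=yd, u_to=mm)
·← 169501410171/25
·→ reveal()
·← 148295197/20
·→ quotient(x=-97/10)
·← -148295197/194
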